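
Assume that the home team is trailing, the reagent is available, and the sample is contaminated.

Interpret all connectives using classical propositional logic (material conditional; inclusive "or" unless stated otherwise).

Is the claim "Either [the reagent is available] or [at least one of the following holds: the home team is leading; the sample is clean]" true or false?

True.

Let V = "the reagent is available" (T), D = "the home team is leading" (F), M = "the sample is contaminated" (T).
Parsed as V ∨ (D ∨ ¬M)

¬M = ¬T = F
D ∨ ¬M = F ∨ F = F
V ∨ (D ∨ ¬M) = T ∨ F = T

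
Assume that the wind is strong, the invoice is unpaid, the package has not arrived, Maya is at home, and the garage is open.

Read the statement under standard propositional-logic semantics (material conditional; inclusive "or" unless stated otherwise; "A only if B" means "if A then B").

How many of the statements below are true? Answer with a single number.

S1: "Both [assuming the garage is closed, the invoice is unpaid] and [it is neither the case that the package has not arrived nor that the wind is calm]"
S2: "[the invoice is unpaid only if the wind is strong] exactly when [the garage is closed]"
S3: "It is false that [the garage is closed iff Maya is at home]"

Let Q = "the garage is closed" (F), N = "the invoice is paid" (F), M = "the package has arrived" (F), U = "the wind is strong" (T), R = "Maya is at home" (T).

S1: This is (Q -> ~N) & (~M nor ~U).

~N = ~F = T
Q -> ~N = F -> T = T
~M = ~F = T
~U = ~T = F
~M nor ~U = T nor F = F
(Q -> ~N) & (~M nor ~U) = T & F = F
Thus S1 is false.

S2: In symbols: (~N -> U) <-> Q

~N = ~F = T
~N -> U = T -> T = T
(~N -> U) <-> Q = T <-> F = F
Thus S2 is false.

S3: This is ~(Q <-> R).

Q <-> R = F <-> T = F
~(Q <-> R) = ~F = T
Hence S3 is true.

Count: 1.

1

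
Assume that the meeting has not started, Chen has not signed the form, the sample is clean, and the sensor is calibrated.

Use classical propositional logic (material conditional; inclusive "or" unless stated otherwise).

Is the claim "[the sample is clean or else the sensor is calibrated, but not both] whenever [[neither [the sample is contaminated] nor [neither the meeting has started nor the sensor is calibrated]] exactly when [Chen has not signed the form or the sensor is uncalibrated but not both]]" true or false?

False.

Let M = "the sample is contaminated" (False), U = "the meeting has started" (False), G = "the sensor is calibrated" (True), K = "Chen has signed the form" (False).
Parsed as ((M nor (U nor G)) iff (not K xor not G)) -> (not M xor G)

U nor G = False nor True = False
M nor (U nor G) = False nor False = True
not K = not False = True
not G = not True = False
not K xor not G = True xor False = True
(M nor (U nor G)) iff (not K xor not G) = True iff True = True
not M = not False = True
not M xor G = True xor True = False
((M nor (U nor G)) iff (not K xor not G)) -> (not M xor G) = True -> False = False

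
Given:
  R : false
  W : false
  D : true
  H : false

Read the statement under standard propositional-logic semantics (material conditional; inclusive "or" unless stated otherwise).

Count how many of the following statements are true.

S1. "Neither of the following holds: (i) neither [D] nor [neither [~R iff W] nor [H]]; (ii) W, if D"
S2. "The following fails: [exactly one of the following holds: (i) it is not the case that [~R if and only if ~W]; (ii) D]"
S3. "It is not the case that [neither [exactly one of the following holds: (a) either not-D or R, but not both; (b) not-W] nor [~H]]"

S1: This is (D nor ((not R iff W) nor H)) nor (D -> W).

not R = not False = True
not R iff W = True iff False = False
(not R iff W) nor H = False nor False = True
D nor ((not R iff W) nor H) = True nor True = False
D -> W = True -> False = False
(D nor ((not R iff W) nor H)) nor (D -> W) = False nor False = True
So S1 is true.

S2: Formalization: not (not (not R iff not W) xor D)

not R = not False = True
not W = not False = True
not R iff not W = True iff True = True
not (not R iff not W) = not True = False
not (not R iff not W) xor D = False xor True = True
not (not (not R iff not W) xor D) = not True = False
Thus S2 is false.

S3: This is not (((not D xor R) xor not W) nor not H).

not D = not True = False
not D xor R = False xor False = False
not W = not False = True
(not D xor R) xor not W = False xor True = True
not H = not False = True
((not D xor R) xor not W) nor not H = True nor True = False
not (((not D xor R) xor not W) nor not H) = not False = True
Thus S3 is true.

Count: 2.

2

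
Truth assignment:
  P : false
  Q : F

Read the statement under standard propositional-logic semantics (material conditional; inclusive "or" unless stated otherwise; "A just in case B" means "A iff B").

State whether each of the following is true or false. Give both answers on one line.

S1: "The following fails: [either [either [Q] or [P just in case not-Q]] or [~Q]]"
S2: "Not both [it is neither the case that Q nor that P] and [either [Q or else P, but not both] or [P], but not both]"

S1: In symbols: ~((Q | (P <-> ~Q)) | ~Q)

~Q = ~F = T
P <-> ~Q = F <-> T = F
Q | (P <-> ~Q) = F | F = F
~Q = ~F = T
(Q | (P <-> ~Q)) | ~Q = F | T = T
~((Q | (P <-> ~Q)) | ~Q) = ~T = F
So S1 is false.

S2: Parsed as (Q nor P) nand ((Q xor P) xor P)

Q nor P = F nor F = T
Q xor P = F xor F = F
(Q xor P) xor P = F xor F = F
(Q nor P) nand ((Q xor P) xor P) = T nand F = T
So S2 is true.

S1 False; S2 True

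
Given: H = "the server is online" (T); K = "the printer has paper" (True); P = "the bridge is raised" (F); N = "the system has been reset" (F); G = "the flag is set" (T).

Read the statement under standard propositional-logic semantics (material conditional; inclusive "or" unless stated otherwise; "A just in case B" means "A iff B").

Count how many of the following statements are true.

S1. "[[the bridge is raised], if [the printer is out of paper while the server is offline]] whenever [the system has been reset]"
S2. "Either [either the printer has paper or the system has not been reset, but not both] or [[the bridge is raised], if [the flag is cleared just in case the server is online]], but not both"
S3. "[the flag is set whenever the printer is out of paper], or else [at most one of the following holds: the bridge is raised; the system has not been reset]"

3

S1: Parsed as N → ((¬K ∧ ¬H) → P)

¬K = ¬T = F
¬H = ¬T = F
¬K ∧ ¬H = F ∧ F = F
(¬K ∧ ¬H) → P = F → F = T
N → ((¬K ∧ ¬H) → P) = F → T = T
Hence S1 is true.

S2: Formalization: (K ⊕ ¬N) ⊕ ((¬G ↔ H) → P)

¬N = ¬F = T
K ⊕ ¬N = T ⊕ T = F
¬G = ¬T = F
¬G ↔ H = F ↔ T = F
(¬G ↔ H) → P = F → F = T
(K ⊕ ¬N) ⊕ ((¬G ↔ H) → P) = F ⊕ T = T
Hence S2 is true.

S3: This is (¬K → G) ∨ (P ↑ ¬N).

¬K = ¬T = F
¬K → G = F → T = T
¬N = ¬F = T
P ↑ ¬N = F ↑ T = T
(¬K → G) ∨ (P ↑ ¬N) = T ∨ T = T
So S3 is true.

True statements: 3.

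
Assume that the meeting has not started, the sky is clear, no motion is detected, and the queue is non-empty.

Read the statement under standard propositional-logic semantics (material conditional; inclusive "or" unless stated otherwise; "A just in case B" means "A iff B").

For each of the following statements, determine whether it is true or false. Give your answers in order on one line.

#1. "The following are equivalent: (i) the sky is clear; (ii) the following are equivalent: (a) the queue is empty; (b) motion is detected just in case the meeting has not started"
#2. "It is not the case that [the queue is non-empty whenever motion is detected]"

Let M = "the sky is overcast" (F), U = "the queue is empty" (F), W = "motion is detected" (F), K = "the meeting has started" (F).

#1: Formalization: ~M <-> (U <-> (W <-> ~K))

~M = ~F = T
~K = ~F = T
W <-> ~K = F <-> T = F
U <-> (W <-> ~K) = F <-> F = T
~M <-> (U <-> (W <-> ~K)) = T <-> T = T
Hence #1 is true.

#2: Parsed as ~(W -> ~U)

~U = ~F = T
W -> ~U = F -> T = T
~(W -> ~U) = ~T = F
Hence #2 is false.

#1 true; #2 false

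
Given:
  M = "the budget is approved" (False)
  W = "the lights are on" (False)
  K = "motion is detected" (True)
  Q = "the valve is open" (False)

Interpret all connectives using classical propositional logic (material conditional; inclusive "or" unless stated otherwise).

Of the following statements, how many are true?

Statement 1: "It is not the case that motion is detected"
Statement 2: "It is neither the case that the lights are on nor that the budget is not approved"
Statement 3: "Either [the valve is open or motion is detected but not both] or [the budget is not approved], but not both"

0

Statement 1: This is ¬K.

¬K = ¬T = F
So Statement 1 is false.

Statement 2: In symbols: W ↓ ¬M

¬M = ¬F = T
W ↓ ¬M = F ↓ T = F
So Statement 2 is false.

Statement 3: This is (Q ⊕ K) ⊕ ¬M.

Q ⊕ K = F ⊕ T = T
¬M = ¬F = T
(Q ⊕ K) ⊕ ¬M = T ⊕ T = F
Hence Statement 3 is false.

True statements: 0 (none).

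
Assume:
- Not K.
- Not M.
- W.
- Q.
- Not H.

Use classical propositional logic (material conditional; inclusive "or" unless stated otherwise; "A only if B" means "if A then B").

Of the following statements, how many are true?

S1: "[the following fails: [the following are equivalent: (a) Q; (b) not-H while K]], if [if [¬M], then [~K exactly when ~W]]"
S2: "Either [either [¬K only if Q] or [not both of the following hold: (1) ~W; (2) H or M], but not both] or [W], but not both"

S1: This is (¬M → (¬K ↔ ¬W)) → ¬(Q ↔ (¬H ∧ K)).

¬M = ¬F = T
¬K = ¬F = T
¬W = ¬T = F
¬K ↔ ¬W = T ↔ F = F
¬M → (¬K ↔ ¬W) = T → F = F
¬H = ¬F = T
¬H ∧ K = T ∧ F = F
Q ↔ (¬H ∧ K) = T ↔ F = F
¬(Q ↔ (¬H ∧ K)) = ¬F = T
(¬M → (¬K ↔ ¬W)) → ¬(Q ↔ (¬H ∧ K)) = F → T = T
So S1 is true.

S2: In symbols: ((¬K → Q) ⊕ (¬W ↑ (H ∨ M))) ⊕ W

¬K = ¬F = T
¬K → Q = T → T = T
¬W = ¬T = F
H ∨ M = F ∨ F = F
¬W ↑ (H ∨ M) = F ↑ F = T
(¬K → Q) ⊕ (¬W ↑ (H ∨ M)) = T ⊕ T = F
((¬K → Q) ⊕ (¬W ↑ (H ∨ M))) ⊕ W = F ⊕ T = T
So S2 is true.

Count: 2.

2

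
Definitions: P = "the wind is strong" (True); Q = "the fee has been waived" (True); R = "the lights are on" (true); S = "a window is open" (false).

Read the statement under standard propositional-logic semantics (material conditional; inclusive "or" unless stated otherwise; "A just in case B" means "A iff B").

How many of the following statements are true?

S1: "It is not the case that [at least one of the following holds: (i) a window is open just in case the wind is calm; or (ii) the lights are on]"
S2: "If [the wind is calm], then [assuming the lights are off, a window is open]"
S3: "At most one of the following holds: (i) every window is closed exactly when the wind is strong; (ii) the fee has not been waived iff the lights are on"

2

S1: Parsed as ¬((S ↔ ¬P) ∨ R)

¬P = ¬T = F
S ↔ ¬P = F ↔ F = T
(S ↔ ¬P) ∨ R = T ∨ T = T
¬((S ↔ ¬P) ∨ R) = ¬T = F
Thus S1 is false.

S2: Formalization: ¬P → (¬R → S)

¬P = ¬T = F
¬R = ¬T = F
¬R → S = F → F = T
¬P → (¬R → S) = F → T = T
So S2 is true.

S3: This is (¬S ↔ P) ↑ (¬Q ↔ R).

¬S = ¬F = T
¬S ↔ P = T ↔ T = T
¬Q = ¬T = F
¬Q ↔ R = F ↔ T = F
(¬S ↔ P) ↑ (¬Q ↔ R) = T ↑ F = T
Hence S3 is true.

2 of the 3 statements are true.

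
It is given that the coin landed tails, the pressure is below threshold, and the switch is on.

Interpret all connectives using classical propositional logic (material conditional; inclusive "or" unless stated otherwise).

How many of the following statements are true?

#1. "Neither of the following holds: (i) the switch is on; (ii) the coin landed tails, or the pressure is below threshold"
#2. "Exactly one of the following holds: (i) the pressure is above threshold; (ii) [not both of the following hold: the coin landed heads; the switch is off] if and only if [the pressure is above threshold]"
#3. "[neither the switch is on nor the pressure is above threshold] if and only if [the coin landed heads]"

1

Let D = "the switch is on" (T), H = "the coin landed heads" (F), P = "the pressure is above threshold" (F).

#1: In symbols: D ↓ (¬H ∨ ¬P)

¬H = ¬F = T
¬P = ¬F = T
¬H ∨ ¬P = T ∨ T = T
D ↓ (¬H ∨ ¬P) = T ↓ T = F
Hence #1 is false.

#2: Formalization: P ⊕ ((H ↑ ¬D) ↔ P)

¬D = ¬T = F
H ↑ ¬D = F ↑ F = T
(H ↑ ¬D) ↔ P = T ↔ F = F
P ⊕ ((H ↑ ¬D) ↔ P) = F ⊕ F = F
Thus #2 is false.

#3: This is (D ↓ P) ↔ H.

D ↓ P = T ↓ F = F
(D ↓ P) ↔ H = F ↔ F = T
Thus #3 is true.

1 of the 3 statements is true (#3).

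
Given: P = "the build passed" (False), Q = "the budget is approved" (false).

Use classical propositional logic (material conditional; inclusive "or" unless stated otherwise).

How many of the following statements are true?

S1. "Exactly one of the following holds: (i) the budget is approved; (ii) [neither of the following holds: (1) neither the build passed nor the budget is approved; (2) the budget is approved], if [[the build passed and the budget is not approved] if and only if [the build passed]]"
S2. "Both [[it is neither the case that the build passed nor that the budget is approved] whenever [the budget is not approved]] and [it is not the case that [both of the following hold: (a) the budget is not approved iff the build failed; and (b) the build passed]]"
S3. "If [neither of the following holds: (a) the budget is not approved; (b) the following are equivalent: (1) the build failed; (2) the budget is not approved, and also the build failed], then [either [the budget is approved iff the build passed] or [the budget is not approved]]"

S1: This is Q xor (((P & ~Q) <-> P) -> ((P nor Q) nor Q)).

~Q = ~F = T
P & ~Q = F & T = F
(P & ~Q) <-> P = F <-> F = T
P nor Q = F nor F = T
(P nor Q) nor Q = T nor F = F
((P & ~Q) <-> P) -> ((P nor Q) nor Q) = T -> F = F
Q xor (((P & ~Q) <-> P) -> ((P nor Q) nor Q)) = F xor F = F
Thus S1 is false.

S2: In symbols: (~Q -> (P nor Q)) & ~((~Q <-> ~P) & P)

~Q = ~F = T
P nor Q = F nor F = T
~Q -> (P nor Q) = T -> T = T
~Q = ~F = T
~P = ~F = T
~Q <-> ~P = T <-> T = T
(~Q <-> ~P) & P = T & F = F
~((~Q <-> ~P) & P) = ~F = T
(~Q -> (P nor Q)) & ~((~Q <-> ~P) & P) = T & T = T
So S2 is true.

S3: Formalization: (~Q nor (~P <-> (~Q & ~P))) -> ((Q <-> P) | ~Q)

~Q = ~F = T
~P = ~F = T
~Q = ~F = T
~P = ~F = T
~Q & ~P = T & T = T
~P <-> (~Q & ~P) = T <-> T = T
~Q nor (~P <-> (~Q & ~P)) = T nor T = F
Q <-> P = F <-> F = T
~Q = ~F = T
(Q <-> P) | ~Q = T | T = T
(~Q nor (~P <-> (~Q & ~P))) -> ((Q <-> P) | ~Q) = F -> T = T
Thus S3 is true.

Count: 2.

2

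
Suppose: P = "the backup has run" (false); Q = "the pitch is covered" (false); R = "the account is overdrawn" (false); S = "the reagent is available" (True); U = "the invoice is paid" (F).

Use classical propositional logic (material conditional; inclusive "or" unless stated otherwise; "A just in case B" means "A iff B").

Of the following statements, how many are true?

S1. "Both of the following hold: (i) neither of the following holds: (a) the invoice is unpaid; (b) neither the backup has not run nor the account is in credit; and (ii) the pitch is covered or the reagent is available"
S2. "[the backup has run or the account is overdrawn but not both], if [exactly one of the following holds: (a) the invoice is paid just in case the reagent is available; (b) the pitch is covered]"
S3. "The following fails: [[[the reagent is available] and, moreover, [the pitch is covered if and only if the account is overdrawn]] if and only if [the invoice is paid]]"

S1: In symbols: (~U nor (~P nor ~R)) & (Q | S)

~U = ~F = T
~P = ~F = T
~R = ~F = T
~P nor ~R = T nor T = F
~U nor (~P nor ~R) = T nor F = F
Q | S = F | T = T
(~U nor (~P nor ~R)) & (Q | S) = F & T = F
Thus S1 is false.

S2: In symbols: ((U <-> S) xor Q) -> (P xor R)

U <-> S = F <-> T = F
(U <-> S) xor Q = F xor F = F
P xor R = F xor F = F
((U <-> S) xor Q) -> (P xor R) = F -> F = T
Thus S2 is true.

S3: Parsed as ~((S & (Q <-> R)) <-> U)

Q <-> R = F <-> F = T
S & (Q <-> R) = T & T = T
(S & (Q <-> R)) <-> U = T <-> F = F
~((S & (Q <-> R)) <-> U) = ~F = T
Hence S3 is true.

Count: 2.

2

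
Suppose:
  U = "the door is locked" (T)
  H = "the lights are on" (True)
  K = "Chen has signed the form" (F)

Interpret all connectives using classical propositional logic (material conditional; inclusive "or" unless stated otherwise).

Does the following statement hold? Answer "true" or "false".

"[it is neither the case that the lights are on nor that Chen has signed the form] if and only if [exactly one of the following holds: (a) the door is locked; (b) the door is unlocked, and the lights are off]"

In symbols: (H nor K) <-> (U xor (~U & ~H))

H nor K = T nor F = F
~U = ~T = F
~H = ~T = F
~U & ~H = F & F = F
U xor (~U & ~H) = T xor F = T
(H nor K) <-> (U xor (~U & ~H)) = F <-> T = F

false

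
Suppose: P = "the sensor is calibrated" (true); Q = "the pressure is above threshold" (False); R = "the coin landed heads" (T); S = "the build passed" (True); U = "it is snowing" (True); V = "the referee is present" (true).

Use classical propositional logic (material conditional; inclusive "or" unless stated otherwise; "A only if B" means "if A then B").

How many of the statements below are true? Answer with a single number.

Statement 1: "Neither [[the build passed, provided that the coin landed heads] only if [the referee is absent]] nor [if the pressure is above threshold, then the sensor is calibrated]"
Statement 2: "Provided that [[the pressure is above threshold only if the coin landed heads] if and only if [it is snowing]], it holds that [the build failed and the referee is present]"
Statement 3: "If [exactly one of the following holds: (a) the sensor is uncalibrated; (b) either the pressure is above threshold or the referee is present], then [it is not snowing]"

0

Statement 1: Formalization: ((R -> S) -> not V) nor (Q -> P)

R -> S = True -> True = True
not V = not True = False
(R -> S) -> not V = True -> False = False
Q -> P = False -> True = True
((R -> S) -> not V) nor (Q -> P) = False nor True = False
Thus Statement 1 is false.

Statement 2: This is ((Q -> R) iff U) -> (not S and V).

Q -> R = False -> True = True
(Q -> R) iff U = True iff True = True
not S = not True = False
not S and V = False and True = False
((Q -> R) iff U) -> (not S and V) = True -> False = False
Hence Statement 2 is false.

Statement 3: Parsed as (not P xor (Q or V)) -> not U

not P = not True = False
Q or V = False or True = True
not P xor (Q or V) = False xor True = True
not U = not True = False
(not P xor (Q or V)) -> not U = True -> False = False
Thus Statement 3 is false.

Count: 0.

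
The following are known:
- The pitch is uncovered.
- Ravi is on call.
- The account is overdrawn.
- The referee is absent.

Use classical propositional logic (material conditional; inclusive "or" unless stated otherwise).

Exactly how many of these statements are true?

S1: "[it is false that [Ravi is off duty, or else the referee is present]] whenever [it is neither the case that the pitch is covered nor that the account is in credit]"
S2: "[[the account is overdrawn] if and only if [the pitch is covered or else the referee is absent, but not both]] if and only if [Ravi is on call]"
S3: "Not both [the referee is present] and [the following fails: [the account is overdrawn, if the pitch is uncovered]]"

Let D = "the pitch is covered" (False), U = "the account is overdrawn" (True), H = "Ravi is on call" (True), K = "the referee is present" (False).

S1: This is (D nor not U) -> not (not H or K).

not U = not True = False
D nor not U = False nor False = True
not H = not True = False
not H or K = False or False = False
not (not H or K) = not False = True
(D nor not U) -> not (not H or K) = True -> True = True
Thus S1 is true.

S2: In symbols: (U iff (D xor not K)) iff H

not K = not False = True
D xor not K = False xor True = True
U iff (D xor not K) = True iff True = True
(U iff (D xor not K)) iff H = True iff True = True
So S2 is true.

S3: Formalization: K nand not (not D -> U)

not D = not False = True
not D -> U = True -> True = True
not (not D -> U) = not True = False
K nand not (not D -> U) = False nand False = True
Hence S3 is true.

Count: 3.

3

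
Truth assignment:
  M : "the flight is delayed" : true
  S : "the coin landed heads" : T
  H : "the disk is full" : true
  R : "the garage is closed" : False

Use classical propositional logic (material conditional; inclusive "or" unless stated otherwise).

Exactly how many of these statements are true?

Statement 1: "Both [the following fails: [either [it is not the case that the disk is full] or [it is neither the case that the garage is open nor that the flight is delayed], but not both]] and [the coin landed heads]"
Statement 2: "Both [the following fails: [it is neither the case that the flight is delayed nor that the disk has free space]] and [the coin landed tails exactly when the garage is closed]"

Statement 1: Formalization: ¬(¬H ⊕ (¬R ↓ M)) ∧ S

¬H = ¬T = F
¬R = ¬F = T
¬R ↓ M = T ↓ T = F
¬H ⊕ (¬R ↓ M) = F ⊕ F = F
¬(¬H ⊕ (¬R ↓ M)) = ¬F = T
¬(¬H ⊕ (¬R ↓ M)) ∧ S = T ∧ T = T
Hence Statement 1 is true.

Statement 2: Parsed as ¬(M ↓ ¬H) ∧ (¬S ↔ R)

¬H = ¬T = F
M ↓ ¬H = T ↓ F = F
¬(M ↓ ¬H) = ¬F = T
¬S = ¬T = F
¬S ↔ R = F ↔ F = T
¬(M ↓ ¬H) ∧ (¬S ↔ R) = T ∧ T = T
Hence Statement 2 is true.

2 of the 2 statements are true (Statement 1, Statement 2).

2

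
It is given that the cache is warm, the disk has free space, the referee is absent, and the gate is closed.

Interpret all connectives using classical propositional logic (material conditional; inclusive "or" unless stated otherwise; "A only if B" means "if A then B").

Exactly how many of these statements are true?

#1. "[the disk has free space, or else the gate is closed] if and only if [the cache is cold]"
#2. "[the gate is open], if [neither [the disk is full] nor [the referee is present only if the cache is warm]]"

1

Let G = "the disk is full" (False), M = "the gate is open" (False), K = "the cache is warm" (True), U = "the referee is present" (False).

#1: Formalization: (not G or not M) iff not K

not G = not False = True
not M = not False = True
not G or not M = True or True = True
not K = not True = False
(not G or not M) iff not K = True iff False = False
Thus #1 is false.

#2: Parsed as (G nor (U -> K)) -> M

U -> K = False -> True = True
G nor (U -> K) = False nor True = False
(G nor (U -> K)) -> M = False -> False = True
Thus #2 is true.

Count: 1.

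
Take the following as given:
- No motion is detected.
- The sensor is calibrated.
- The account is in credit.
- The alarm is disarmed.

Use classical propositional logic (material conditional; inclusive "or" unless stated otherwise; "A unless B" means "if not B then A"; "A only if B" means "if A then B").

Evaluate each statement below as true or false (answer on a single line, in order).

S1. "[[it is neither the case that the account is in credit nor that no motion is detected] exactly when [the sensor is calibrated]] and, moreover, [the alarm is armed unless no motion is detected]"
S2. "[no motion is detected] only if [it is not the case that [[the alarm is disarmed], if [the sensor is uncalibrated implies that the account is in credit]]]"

S1 False; S2 False

Let R = "the account is overdrawn" (F), P = "motion is detected" (F), Q = "the sensor is calibrated" (T), S = "the alarm is armed" (F).

S1: This is ((~R nor ~P) <-> Q) & (S | ~P).

~R = ~F = T
~P = ~F = T
~R nor ~P = T nor T = F
(~R nor ~P) <-> Q = F <-> T = F
~P = ~F = T
S | ~P = F | T = T
((~R nor ~P) <-> Q) & (S | ~P) = F & T = F
Thus S1 is false.

S2: Parsed as ~P -> ~((~Q -> ~R) -> ~S)

~P = ~F = T
~Q = ~T = F
~R = ~F = T
~Q -> ~R = F -> T = T
~S = ~F = T
(~Q -> ~R) -> ~S = T -> T = T
~((~Q -> ~R) -> ~S) = ~T = F
~P -> ~((~Q -> ~R) -> ~S) = T -> F = F
Thus S2 is false.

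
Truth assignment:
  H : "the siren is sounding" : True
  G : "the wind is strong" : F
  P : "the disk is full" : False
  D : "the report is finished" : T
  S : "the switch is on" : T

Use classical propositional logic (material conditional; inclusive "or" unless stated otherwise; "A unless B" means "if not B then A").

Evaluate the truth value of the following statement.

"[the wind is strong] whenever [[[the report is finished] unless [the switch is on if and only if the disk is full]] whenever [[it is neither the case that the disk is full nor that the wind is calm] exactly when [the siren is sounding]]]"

False

Values: P=F, G=F, H=T, D=T, S=T.
This is (((P nor ~G) <-> H) -> (D | (S <-> P))) -> G.

~G = ~F = T
P nor ~G = F nor T = F
(P nor ~G) <-> H = F <-> T = F
S <-> P = T <-> F = F
D | (S <-> P) = T | F = T
((P nor ~G) <-> H) -> (D | (S <-> P)) = F -> T = T
(((P nor ~G) <-> H) -> (D | (S <-> P))) -> G = T -> F = F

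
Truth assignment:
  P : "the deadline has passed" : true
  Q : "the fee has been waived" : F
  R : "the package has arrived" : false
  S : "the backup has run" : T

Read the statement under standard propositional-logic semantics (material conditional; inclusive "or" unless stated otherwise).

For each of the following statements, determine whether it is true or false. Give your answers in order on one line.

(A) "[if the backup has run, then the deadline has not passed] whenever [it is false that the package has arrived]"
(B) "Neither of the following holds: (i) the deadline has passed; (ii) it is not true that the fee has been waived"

(A): In symbols: not R -> (S -> not P)

not R = not False = True
not P = not True = False
S -> not P = True -> False = False
not R -> (S -> not P) = True -> False = False
Hence (A) is false.

(B): Parsed as P nor not Q

not Q = not False = True
P nor not Q = True nor True = False
So (B) is false.

(A) F, (B) F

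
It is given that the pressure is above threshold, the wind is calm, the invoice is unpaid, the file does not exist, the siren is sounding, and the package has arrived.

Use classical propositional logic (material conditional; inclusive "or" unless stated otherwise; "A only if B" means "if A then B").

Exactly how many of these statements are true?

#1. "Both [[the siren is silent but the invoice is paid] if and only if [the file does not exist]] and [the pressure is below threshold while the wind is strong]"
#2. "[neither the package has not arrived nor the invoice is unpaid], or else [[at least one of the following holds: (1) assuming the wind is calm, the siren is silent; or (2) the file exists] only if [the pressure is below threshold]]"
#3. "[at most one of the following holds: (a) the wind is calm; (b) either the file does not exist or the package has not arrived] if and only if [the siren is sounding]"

1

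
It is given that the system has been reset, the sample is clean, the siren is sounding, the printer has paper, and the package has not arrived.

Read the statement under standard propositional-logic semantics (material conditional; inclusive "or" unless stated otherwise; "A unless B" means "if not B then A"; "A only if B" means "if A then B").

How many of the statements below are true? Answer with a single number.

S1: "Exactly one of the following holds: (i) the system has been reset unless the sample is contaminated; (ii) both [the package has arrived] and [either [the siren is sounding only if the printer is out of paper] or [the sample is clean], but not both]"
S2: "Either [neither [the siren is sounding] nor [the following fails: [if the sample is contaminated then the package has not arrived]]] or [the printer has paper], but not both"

2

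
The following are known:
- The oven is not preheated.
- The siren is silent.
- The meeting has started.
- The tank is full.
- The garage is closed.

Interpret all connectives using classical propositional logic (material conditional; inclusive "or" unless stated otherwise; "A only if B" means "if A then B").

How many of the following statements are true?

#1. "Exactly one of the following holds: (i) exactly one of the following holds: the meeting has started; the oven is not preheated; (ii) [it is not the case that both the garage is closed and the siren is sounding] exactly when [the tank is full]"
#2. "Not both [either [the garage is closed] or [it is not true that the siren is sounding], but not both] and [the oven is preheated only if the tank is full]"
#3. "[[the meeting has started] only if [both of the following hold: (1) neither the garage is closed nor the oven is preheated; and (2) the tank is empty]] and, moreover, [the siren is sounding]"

2

Let R = "the meeting has started" (True), P = "the oven is preheated" (False), U = "the garage is closed" (True), Q = "the siren is sounding" (False), S = "the tank is full" (True).

#1: In symbols: (R xor not P) xor ((U nand Q) iff S)

not P = not False = True
R xor not P = True xor True = False
U nand Q = True nand False = True
(U nand Q) iff S = True iff True = True
(R xor not P) xor ((U nand Q) iff S) = False xor True = True
So #1 is true.

#2: Formalization: (U xor not Q) nand (P -> S)

not Q = not False = True
U xor not Q = True xor True = False
P -> S = False -> True = True
(U xor not Q) nand (P -> S) = False nand True = True
Hence #2 is true.

#3: In symbols: (R -> ((U nor P) and not S)) and Q

U nor P = True nor False = False
not S = not True = False
(U nor P) and not S = False and False = False
R -> ((U nor P) and not S) = True -> False = False
(R -> ((U nor P) and not S)) and Q = False and False = False
So #3 is false.

True statements: 2.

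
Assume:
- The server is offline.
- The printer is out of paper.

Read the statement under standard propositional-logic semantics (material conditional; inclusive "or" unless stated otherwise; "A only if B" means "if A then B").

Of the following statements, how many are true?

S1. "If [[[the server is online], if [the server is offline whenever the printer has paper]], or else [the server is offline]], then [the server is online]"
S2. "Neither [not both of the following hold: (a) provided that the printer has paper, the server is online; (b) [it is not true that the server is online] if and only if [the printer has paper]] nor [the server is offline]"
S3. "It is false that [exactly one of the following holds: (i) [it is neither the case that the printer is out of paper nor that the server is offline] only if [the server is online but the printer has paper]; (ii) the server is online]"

Let Q = "the printer has paper" (False), P = "the server is online" (False).

S1: Formalization: (((Q -> not P) -> P) or not P) -> P

not P = not False = True
Q -> not P = False -> True = True
(Q -> not P) -> P = True -> False = False
not P = not False = True
((Q -> not P) -> P) or not P = False or True = True
(((Q -> not P) -> P) or not P) -> P = True -> False = False
Hence S1 is false.

S2: Formalization: ((Q -> P) nand (not P iff Q)) nor not P

Q -> P = False -> False = True
not P = not False = True
not P iff Q = True iff False = False
(Q -> P) nand (not P iff Q) = True nand False = True
not P = not False = True
((Q -> P) nand (not P iff Q)) nor not P = True nor True = False
So S2 is false.

S3: Parsed as not (((not Q nor not P) -> (P and Q)) xor P)

not Q = not False = True
not P = not False = True
not Q nor not P = True nor True = False
P and Q = False and False = False
(not Q nor not P) -> (P and Q) = False -> False = True
((not Q nor not P) -> (P and Q)) xor P = True xor False = True
not (((not Q nor not P) -> (P and Q)) xor P) = not True = False
So S3 is false.

True statements: 0 (none).

0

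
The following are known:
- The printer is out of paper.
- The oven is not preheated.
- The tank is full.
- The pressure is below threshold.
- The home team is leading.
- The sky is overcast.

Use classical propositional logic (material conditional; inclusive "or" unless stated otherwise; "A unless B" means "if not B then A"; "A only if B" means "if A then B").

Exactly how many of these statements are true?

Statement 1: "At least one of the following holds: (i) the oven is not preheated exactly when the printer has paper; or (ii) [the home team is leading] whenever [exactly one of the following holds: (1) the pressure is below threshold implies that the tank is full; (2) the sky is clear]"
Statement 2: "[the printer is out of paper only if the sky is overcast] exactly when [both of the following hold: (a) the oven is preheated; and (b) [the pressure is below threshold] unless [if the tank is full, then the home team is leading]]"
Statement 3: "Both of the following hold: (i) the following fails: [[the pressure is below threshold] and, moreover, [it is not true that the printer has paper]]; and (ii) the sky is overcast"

Let L = "the oven is preheated" (F), U = "the printer has paper" (F), W = "the pressure is above threshold" (F), M = "the tank is full" (T), Q = "the sky is overcast" (T), H = "the home team is leading" (T).

Statement 1: Formalization: (¬L ↔ U) ∨ (((¬W → M) ⊕ ¬Q) → H)

¬L = ¬F = T
¬L ↔ U = T ↔ F = F
¬W = ¬F = T
¬W → M = T → T = T
¬Q = ¬T = F
(¬W → M) ⊕ ¬Q = T ⊕ F = T
((¬W → M) ⊕ ¬Q) → H = T → T = T
(¬L ↔ U) ∨ (((¬W → M) ⊕ ¬Q) → H) = F ∨ T = T
So Statement 1 is true.

Statement 2: In symbols: (¬U → Q) ↔ (L ∧ (¬W ∨ (M → H)))

¬U = ¬F = T
¬U → Q = T → T = T
¬W = ¬F = T
M → H = T → T = T
¬W ∨ (M → H) = T ∨ T = T
L ∧ (¬W ∨ (M → H)) = F ∧ T = F
(¬U → Q) ↔ (L ∧ (¬W ∨ (M → H))) = T ↔ F = F
So Statement 2 is false.

Statement 3: Formalization: ¬(¬W ∧ ¬U) ∧ Q

¬W = ¬F = T
¬U = ¬F = T
¬W ∧ ¬U = T ∧ T = T
¬(¬W ∧ ¬U) = ¬T = F
¬(¬W ∧ ¬U) ∧ Q = F ∧ T = F
Thus Statement 3 is false.

Count: 1.

1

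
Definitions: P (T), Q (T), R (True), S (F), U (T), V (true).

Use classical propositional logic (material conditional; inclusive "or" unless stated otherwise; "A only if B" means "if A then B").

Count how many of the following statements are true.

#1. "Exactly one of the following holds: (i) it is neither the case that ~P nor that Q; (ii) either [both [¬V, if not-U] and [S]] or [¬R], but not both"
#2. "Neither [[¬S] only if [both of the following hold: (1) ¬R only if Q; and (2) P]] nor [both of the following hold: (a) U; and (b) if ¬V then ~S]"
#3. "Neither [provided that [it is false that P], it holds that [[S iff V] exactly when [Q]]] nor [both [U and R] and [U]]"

#1: In symbols: (not P nor Q) xor (((not U -> not V) and S) xor not R)

not P = not True = False
not P nor Q = False nor True = False
not U = not True = False
not V = not True = False
not U -> not V = False -> False = True
(not U -> not V) and S = True and False = False
not R = not True = False
((not U -> not V) and S) xor not R = False xor False = False
(not P nor Q) xor (((not U -> not V) and S) xor not R) = False xor False = False
Thus #1 is false.

#2: Parsed as (not S -> ((not R -> Q) and P)) nor (U and (not V -> not S))

not S = not False = True
not R = not True = False
not R -> Q = False -> True = True
(not R -> Q) and P = True and True = True
not S -> ((not R -> Q) and P) = True -> True = True
not V = not True = False
not S = not False = True
not V -> not S = False -> True = True
U and (not V -> not S) = True and True = True
(not S -> ((not R -> Q) and P)) nor (U and (not V -> not S)) = True nor True = False
So #2 is false.

#3: Formalization: (not P -> ((S iff V) iff Q)) nor ((U and R) and U)

not P = not True = False
S iff V = False iff True = False
(S iff V) iff Q = False iff True = False
not P -> ((S iff V) iff Q) = False -> False = True
U and R = True and True = True
(U and R) and U = True and True = True
(not P -> ((S iff V) iff Q)) nor ((U and R) and U) = True nor True = False
Hence #3 is false.

Count: 0.

0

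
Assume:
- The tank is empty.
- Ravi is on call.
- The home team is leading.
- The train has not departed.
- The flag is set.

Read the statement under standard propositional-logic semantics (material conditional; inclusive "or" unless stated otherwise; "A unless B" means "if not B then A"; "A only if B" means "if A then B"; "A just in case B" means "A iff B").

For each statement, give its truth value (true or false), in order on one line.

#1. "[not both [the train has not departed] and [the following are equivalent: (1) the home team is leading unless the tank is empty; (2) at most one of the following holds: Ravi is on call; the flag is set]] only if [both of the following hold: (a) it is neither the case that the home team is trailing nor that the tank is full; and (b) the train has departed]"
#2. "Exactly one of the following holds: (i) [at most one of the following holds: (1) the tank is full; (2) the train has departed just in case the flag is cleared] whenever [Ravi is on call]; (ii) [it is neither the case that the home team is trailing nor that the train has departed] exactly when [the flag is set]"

#1 false, #2 false

Let D = "the train has departed" (F), S = "the home team is leading" (T), U = "the tank is full" (F), W = "Ravi is on call" (T), K = "the flag is set" (T).

#1: In symbols: (~D nand ((S | ~U) <-> (W nand K))) -> ((~S nor U) & D)

~D = ~F = T
~U = ~F = T
S | ~U = T | T = T
W nand K = T nand T = F
(S | ~U) <-> (W nand K) = T <-> F = F
~D nand ((S | ~U) <-> (W nand K)) = T nand F = T
~S = ~T = F
~S nor U = F nor F = T
(~S nor U) & D = T & F = F
(~D nand ((S | ~U) <-> (W nand K))) -> ((~S nor U) & D) = T -> F = F
Hence #1 is false.

#2: Parsed as (W -> (U nand (D <-> ~K))) xor ((~S nor D) <-> K)

~K = ~T = F
D <-> ~K = F <-> F = T
U nand (D <-> ~K) = F nand T = T
W -> (U nand (D <-> ~K)) = T -> T = T
~S = ~T = F
~S nor D = F nor F = T
(~S nor D) <-> K = T <-> T = T
(W -> (U nand (D <-> ~K))) xor ((~S nor D) <-> K) = T xor T = F
Hence #2 is false.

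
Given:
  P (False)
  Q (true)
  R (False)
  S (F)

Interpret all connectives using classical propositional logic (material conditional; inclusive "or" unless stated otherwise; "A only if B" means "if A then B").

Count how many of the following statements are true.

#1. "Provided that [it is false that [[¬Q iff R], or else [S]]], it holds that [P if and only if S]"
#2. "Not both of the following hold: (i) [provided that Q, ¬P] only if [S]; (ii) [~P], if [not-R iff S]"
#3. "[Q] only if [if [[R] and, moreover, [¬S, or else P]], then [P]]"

#1: Parsed as ¬((¬Q ↔ R) ∨ S) → (P ↔ S)

¬Q = ¬T = F
¬Q ↔ R = F ↔ F = T
(¬Q ↔ R) ∨ S = T ∨ F = T
¬((¬Q ↔ R) ∨ S) = ¬T = F
P ↔ S = F ↔ F = T
¬((¬Q ↔ R) ∨ S) → (P ↔ S) = F → T = T
Thus #1 is true.

#2: This is ((Q → ¬P) → S) ↑ ((¬R ↔ S) → ¬P).

¬P = ¬F = T
Q → ¬P = T → T = T
(Q → ¬P) → S = T → F = F
¬R = ¬F = T
¬R ↔ S = T ↔ F = F
¬P = ¬F = T
(¬R ↔ S) → ¬P = F → T = T
((Q → ¬P) → S) ↑ ((¬R ↔ S) → ¬P) = F ↑ T = T
So #2 is true.

#3: Parsed as Q → ((R ∧ (¬S ∨ P)) → P)

¬S = ¬F = T
¬S ∨ P = T ∨ F = T
R ∧ (¬S ∨ P) = F ∧ T = F
(R ∧ (¬S ∨ P)) → P = F → F = T
Q → ((R ∧ (¬S ∨ P)) → P) = T → T = T
Hence #3 is true.

Count: 3.

3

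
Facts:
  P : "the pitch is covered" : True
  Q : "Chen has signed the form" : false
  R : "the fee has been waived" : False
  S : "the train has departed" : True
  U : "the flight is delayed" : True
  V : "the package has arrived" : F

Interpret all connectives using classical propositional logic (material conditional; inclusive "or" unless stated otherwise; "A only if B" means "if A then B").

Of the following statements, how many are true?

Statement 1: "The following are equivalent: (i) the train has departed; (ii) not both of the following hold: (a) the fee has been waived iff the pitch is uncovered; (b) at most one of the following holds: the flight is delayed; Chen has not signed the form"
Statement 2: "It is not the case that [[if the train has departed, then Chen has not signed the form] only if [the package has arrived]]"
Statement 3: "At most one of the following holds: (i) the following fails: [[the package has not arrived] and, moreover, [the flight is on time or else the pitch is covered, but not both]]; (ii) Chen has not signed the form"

Statement 1: This is S ↔ ((R ↔ ¬P) ↑ (U ↑ ¬Q)).

¬P = ¬T = F
R ↔ ¬P = F ↔ F = T
¬Q = ¬F = T
U ↑ ¬Q = T ↑ T = F
(R ↔ ¬P) ↑ (U ↑ ¬Q) = T ↑ F = T
S ↔ ((R ↔ ¬P) ↑ (U ↑ ¬Q)) = T ↔ T = T
So Statement 1 is true.

Statement 2: Formalization: ¬((S → ¬Q) → V)

¬Q = ¬F = T
S → ¬Q = T → T = T
(S → ¬Q) → V = T → F = F
¬((S → ¬Q) → V) = ¬F = T
So Statement 2 is true.

Statement 3: In symbols: ¬(¬V ∧ (¬U ⊕ P)) ↑ ¬Q

¬V = ¬F = T
¬U = ¬T = F
¬U ⊕ P = F ⊕ T = T
¬V ∧ (¬U ⊕ P) = T ∧ T = T
¬(¬V ∧ (¬U ⊕ P)) = ¬T = F
¬Q = ¬F = T
¬(¬V ∧ (¬U ⊕ P)) ↑ ¬Q = F ↑ T = T
So Statement 3 is true.

Count: 3.

3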